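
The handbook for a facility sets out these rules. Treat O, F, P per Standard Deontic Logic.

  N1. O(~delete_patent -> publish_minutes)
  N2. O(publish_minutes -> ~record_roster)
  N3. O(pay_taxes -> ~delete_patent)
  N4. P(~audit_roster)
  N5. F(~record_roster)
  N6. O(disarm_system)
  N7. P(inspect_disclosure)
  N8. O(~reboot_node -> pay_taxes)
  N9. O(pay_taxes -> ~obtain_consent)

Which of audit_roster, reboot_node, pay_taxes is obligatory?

Premise 5, F(~record_roster), is equivalent to O(record_roster).
Premise 2 is O(publish_minutes -> ~record_roster); contrapositively O(record_roster -> ~publish_minutes). Since O(record_roster) holds, K gives O(~publish_minutes).
Premise 1 is O(~delete_patent -> publish_minutes); contrapositively O(~publish_minutes -> delete_patent). Since O(~publish_minutes) holds, K gives O(delete_patent).
The contrapositive of premise 3 (O(pay_taxes -> ~delete_patent)) is O(delete_patent -> ~pay_taxes), and O(delete_patent) is already established, so O(~pay_taxes).
Premise 8, O(~reboot_node -> pay_taxes), contraposes to O(~pay_taxes -> reboot_node); with O(~pay_taxes) we get O(reboot_node).
So O(reboot_node) holds — reboot_node is obligatory. None of the other listed options is made obligatory by any chain of premises.

reboot_node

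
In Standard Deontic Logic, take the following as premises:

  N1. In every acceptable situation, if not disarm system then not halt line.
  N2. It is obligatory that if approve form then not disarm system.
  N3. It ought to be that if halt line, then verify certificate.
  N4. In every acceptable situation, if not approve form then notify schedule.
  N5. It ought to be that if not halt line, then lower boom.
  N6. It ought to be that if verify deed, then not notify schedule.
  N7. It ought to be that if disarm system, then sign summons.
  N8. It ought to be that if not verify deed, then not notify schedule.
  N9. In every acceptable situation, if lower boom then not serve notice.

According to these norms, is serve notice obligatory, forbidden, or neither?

Forbidden

Premises 8 and 6 cover both cases: O(¬verify_deed → ¬notify_schedule) and O(verify_deed → ¬notify_schedule). Since ¬verify_deed ∨ verify_deed is a tautology, O(¬notify_schedule) follows.
Premise 4, O(¬approve_form → notify_schedule), contraposes to O(¬notify_schedule → approve_form); with O(¬notify_schedule) we get O(approve_form).
Applying K to premise 2 (O(approve_form → ¬disarm_system)) and O(approve_form) yields O(¬disarm_system).
Premise 1 is O(¬disarm_system → ¬halt_line); since O(¬disarm_system), deontic closure gives O(¬halt_line).
Applying K to premise 5 (O(¬halt_line → lower_boom)) and O(¬halt_line) yields O(lower_boom).
Applying K to premise 9 (O(lower_boom → ¬serve_notice)) and O(lower_boom) yields O(¬serve_notice).
Premises 3, 7 do not contribute to this derivation.
Thus O(¬serve_notice), which is F(serve_notice): serve_notice is forbidden.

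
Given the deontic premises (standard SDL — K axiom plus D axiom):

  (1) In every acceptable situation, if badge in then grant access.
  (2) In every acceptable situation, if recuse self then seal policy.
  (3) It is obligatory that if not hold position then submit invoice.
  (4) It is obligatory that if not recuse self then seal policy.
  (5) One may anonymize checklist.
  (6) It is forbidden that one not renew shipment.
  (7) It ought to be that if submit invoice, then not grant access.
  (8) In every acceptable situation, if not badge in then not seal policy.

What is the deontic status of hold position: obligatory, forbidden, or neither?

Premises 4 and 2 are O(¬recuse_self → seal_policy) and O(recuse_self → seal_policy); every ideal world satisfies ¬recuse_self or recuse_self, so in either case seal_policy holds — hence O(seal_policy).
Premise 8, O(¬badge_in → ¬seal_policy), contraposes to O(seal_policy → badge_in); with O(seal_policy) we get O(badge_in).
Applying K to premise 1 (O(badge_in → grant_access)) and O(badge_in) yields O(grant_access).
The contrapositive of premise 7 (O(submit_invoice → ¬grant_access)) is O(grant_access → ¬submit_invoice), and O(grant_access) is already established, so O(¬submit_invoice).
The contrapositive of premise 3 (O(¬hold_position → submit_invoice)) is O(¬submit_invoice → hold_position), and O(¬submit_invoice) is already established, so O(hold_position).
Premises 5, 6 do not contribute to this derivation.
Hence hold_position is obligatory.

Obligatory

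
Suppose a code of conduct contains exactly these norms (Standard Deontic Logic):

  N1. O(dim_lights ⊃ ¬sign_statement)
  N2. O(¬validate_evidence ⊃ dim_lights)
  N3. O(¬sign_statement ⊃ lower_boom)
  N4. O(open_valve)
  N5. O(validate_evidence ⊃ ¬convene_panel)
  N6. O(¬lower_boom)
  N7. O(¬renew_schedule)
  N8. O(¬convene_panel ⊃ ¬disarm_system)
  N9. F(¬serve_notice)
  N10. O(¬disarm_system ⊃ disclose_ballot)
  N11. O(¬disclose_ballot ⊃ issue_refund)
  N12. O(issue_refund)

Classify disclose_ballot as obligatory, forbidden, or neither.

Obligatory

Premise 6 gives O(¬lower_boom).
Premise 3, O(¬sign_statement ⊃ lower_boom), contraposes to O(¬lower_boom ⊃ sign_statement); with O(¬lower_boom) we get O(sign_statement).
Premise 1 is O(dim_lights ⊃ ¬sign_statement); contrapositively O(sign_statement ⊃ ¬dim_lights). Since O(sign_statement) holds, K gives O(¬dim_lights).
Premise 2, O(¬validate_evidence ⊃ dim_lights), contraposes to O(¬dim_lights ⊃ validate_evidence); with O(¬dim_lights) we get O(validate_evidence).
With premise 5, O(validate_evidence ⊃ ¬convene_panel), the K-axiom yields O(¬convene_panel).
From O(¬convene_panel) and premise 8, O(¬convene_panel ⊃ ¬disarm_system), we obtain O(¬disarm_system).
Premise 10 is O(¬disarm_system ⊃ disclose_ballot); since O(¬disarm_system), deontic closure gives O(disclose_ballot).
Premises 4, 7, 9, 11, 12 do not contribute to this derivation.
Hence disclose_ballot is obligatory.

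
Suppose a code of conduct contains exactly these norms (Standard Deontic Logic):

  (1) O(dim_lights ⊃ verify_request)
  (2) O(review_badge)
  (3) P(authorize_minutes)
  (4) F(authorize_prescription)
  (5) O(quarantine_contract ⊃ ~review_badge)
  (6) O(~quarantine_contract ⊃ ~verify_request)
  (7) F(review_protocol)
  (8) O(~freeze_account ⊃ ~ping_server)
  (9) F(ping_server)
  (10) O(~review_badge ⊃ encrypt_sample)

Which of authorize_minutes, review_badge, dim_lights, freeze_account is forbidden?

dim_lights

Premise 2 states O(review_badge) outright.
The contrapositive of premise 5 (O(quarantine_contract ⊃ ~review_badge)) is O(review_badge ⊃ ~quarantine_contract), and O(review_badge) is already established, so O(~quarantine_contract).
With premise 6, O(~quarantine_contract ⊃ ~verify_request), the K-axiom yields O(~verify_request).
Premise 1 is O(dim_lights ⊃ verify_request); contrapositively O(~verify_request ⊃ ~dim_lights). Since O(~verify_request) holds, K gives O(~dim_lights).
So O(~dim_lights) holds, i.e. dim_lights is forbidden. None of the other listed options is forbidden under the premises.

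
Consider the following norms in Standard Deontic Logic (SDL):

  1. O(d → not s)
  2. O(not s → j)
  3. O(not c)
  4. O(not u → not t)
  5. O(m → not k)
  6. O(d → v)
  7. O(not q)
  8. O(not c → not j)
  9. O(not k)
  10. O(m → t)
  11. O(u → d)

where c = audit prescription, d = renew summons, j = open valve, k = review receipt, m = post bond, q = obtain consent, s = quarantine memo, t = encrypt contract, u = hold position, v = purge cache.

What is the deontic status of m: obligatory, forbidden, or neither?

Forbidden

From premise 3 we have O(not c).
From O(not c) and premise 8, O(not c → not j), we obtain O(not j).
Premise 2 is O(not s → j); contrapositively O(not j → s). Since O(not j) holds, K gives O(s).
The contrapositive of premise 1 (O(d → not s)) is O(s → not d), and O(s) is already established, so O(not d).
Premise 11 is O(u → d); contrapositively O(not d → not u). Since O(not d) holds, K gives O(not u).
Premise 4 is O(not u → not t); since O(not u), deontic closure gives O(not t).
The contrapositive of premise 10 (O(m → t)) is O(not t → not m), and O(not t) is already established, so O(not m).
Premises 5, 6, 7, 9 do not contribute to this derivation.
Thus O(not m), which is F(m): m is forbidden.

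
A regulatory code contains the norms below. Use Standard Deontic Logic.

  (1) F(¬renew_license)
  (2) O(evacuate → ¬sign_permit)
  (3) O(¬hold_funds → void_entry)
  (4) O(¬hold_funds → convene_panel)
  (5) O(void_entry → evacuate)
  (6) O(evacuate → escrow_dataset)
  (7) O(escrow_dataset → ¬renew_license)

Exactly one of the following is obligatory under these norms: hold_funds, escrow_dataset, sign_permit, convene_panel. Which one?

hold_funds

Premise 1, F(¬renew_license), is equivalent to O(renew_license).
Premise 7, O(escrow_dataset → ¬renew_license), contraposes to O(renew_license → ¬escrow_dataset); with O(renew_license) we get O(¬escrow_dataset).
Premise 6, O(evacuate → escrow_dataset), contraposes to O(¬escrow_dataset → ¬evacuate); with O(¬escrow_dataset) we get O(¬evacuate).
The contrapositive of premise 5 (O(void_entry → evacuate)) is O(¬evacuate → ¬void_entry), and O(¬evacuate) is already established, so O(¬void_entry).
The contrapositive of premise 3 (O(¬hold_funds → void_entry)) is O(¬void_entry → hold_funds), and O(¬void_entry) is already established, so O(hold_funds).
So O(hold_funds) holds — hold_funds is obligatory. None of the other listed options is made obligatory by any chain of premises.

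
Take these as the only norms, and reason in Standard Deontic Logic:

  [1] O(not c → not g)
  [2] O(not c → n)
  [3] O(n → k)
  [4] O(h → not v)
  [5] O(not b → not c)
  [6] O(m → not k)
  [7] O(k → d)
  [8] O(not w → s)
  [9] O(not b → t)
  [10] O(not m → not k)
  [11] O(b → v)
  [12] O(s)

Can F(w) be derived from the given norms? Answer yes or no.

No

Premise 8 is O(not w → s); even if O(s) held, inferring O(not w) would be affirming the consequent — invalid.
No other premise forces O(not w). An ideal world satisfying every premise can still have w true, so F(w) is not derivable.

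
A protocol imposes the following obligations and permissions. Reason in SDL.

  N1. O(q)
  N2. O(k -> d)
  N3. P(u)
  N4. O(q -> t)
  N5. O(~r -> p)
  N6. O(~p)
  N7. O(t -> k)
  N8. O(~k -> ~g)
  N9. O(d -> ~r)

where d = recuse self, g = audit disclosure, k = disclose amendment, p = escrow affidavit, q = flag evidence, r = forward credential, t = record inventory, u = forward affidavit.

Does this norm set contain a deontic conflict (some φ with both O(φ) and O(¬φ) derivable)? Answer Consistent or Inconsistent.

Premise 1 states O(q) outright.
Applying K to premise 4 (O(q -> t)) and O(q) yields O(t).
From O(t) and premise 7, O(t -> k), we obtain O(k).
Applying K to premise 2 (O(k -> d)) and O(k) yields O(d).
Applying K to premise 9 (O(d -> ~r)) and O(d) yields O(~r).
From O(~r) and premise 5, O(~r -> p), we obtain O(p).
However, premise 6 gives O(~p).
We now have both O(p) and O(~p) — p is simultaneously obligatory and forbidden, violating the D-axiom.

Inconsistent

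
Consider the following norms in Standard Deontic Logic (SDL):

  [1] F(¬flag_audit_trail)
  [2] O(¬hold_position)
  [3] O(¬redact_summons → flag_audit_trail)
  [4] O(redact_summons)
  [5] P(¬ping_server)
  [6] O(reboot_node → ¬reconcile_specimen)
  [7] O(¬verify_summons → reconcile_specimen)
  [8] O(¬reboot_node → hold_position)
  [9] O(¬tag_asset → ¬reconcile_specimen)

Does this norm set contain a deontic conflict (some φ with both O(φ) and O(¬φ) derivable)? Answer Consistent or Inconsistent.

Consistent

Premise 3 is O(¬redact_summons → flag_audit_trail); even if O(flag_audit_trail) held, inferring O(¬redact_summons) would be affirming the consequent — invalid.
So O(¬redact_summons) is not derivable, and the apparent clash with O(redact_summons) does not arise.
A world satisfying every obligation exists (e.g. flag_audit_trail=true, hold_position=false, ping_server=false, reboot_node=true, reconcile_specimen=false, redact_summons=true, tag_asset=false, verify_summons=true); no atom is both obligatory and forbidden, so the set is consistent.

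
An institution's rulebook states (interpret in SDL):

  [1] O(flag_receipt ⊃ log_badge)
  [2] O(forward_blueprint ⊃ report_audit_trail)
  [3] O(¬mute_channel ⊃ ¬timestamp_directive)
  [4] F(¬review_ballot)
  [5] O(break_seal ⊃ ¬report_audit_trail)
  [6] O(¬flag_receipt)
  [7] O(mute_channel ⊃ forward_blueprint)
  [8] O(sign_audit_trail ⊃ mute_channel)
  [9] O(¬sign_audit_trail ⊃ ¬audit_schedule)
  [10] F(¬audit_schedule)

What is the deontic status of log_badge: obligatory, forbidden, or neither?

Neither

Premise 1 is O(flag_receipt ⊃ log_badge), but O(flag_receipt) is not derivable from the premises, so it does not yield O(log_badge).
No premise or chain of K-axiom applications forces O(log_badge), and none forces O(¬log_badge). So log_badge is neither obligatory nor forbidden under these norms.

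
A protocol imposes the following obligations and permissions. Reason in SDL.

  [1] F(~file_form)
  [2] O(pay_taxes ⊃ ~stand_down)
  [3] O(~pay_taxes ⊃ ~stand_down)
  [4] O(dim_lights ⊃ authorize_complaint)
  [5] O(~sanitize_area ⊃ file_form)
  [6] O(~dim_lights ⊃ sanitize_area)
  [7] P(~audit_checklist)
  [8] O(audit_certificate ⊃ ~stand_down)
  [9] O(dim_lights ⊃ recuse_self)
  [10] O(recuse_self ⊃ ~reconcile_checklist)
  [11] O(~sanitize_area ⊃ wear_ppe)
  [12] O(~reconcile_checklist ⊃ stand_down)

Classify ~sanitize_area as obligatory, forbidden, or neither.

Premises 2 and 3 are O(pay_taxes ⊃ ~stand_down) and O(~pay_taxes ⊃ ~stand_down); every ideal world satisfies pay_taxes or ~pay_taxes, so in either case ~stand_down holds — hence O(~stand_down).
The contrapositive of premise 12 (O(~reconcile_checklist ⊃ stand_down)) is O(~stand_down ⊃ reconcile_checklist), and O(~stand_down) is already established, so O(reconcile_checklist).
The contrapositive of premise 10 (O(recuse_self ⊃ ~reconcile_checklist)) is O(reconcile_checklist ⊃ ~recuse_self), and O(reconcile_checklist) is already established, so O(~recuse_self).
Premise 9, O(dim_lights ⊃ recuse_self), contraposes to O(~recuse_self ⊃ ~dim_lights); with O(~recuse_self) we get O(~dim_lights).
With premise 6, O(~dim_lights ⊃ sanitize_area), the K-axiom yields O(sanitize_area).
Premises 1, 4, 5, 7, 8, 11 do not contribute to this derivation.
Thus O(sanitize_area), which is F(~sanitize_area): ~sanitize_area is forbidden.

Forbidden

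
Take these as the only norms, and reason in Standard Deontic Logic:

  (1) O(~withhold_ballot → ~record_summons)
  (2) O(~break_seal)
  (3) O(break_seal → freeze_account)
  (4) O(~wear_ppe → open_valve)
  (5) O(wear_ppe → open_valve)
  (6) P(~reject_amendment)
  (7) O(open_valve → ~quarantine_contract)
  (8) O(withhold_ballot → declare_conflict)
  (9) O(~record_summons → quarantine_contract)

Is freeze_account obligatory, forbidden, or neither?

Neither

Premise 3 is O(break_seal → freeze_account), but O(break_seal) is not derivable from the premises, so it does not yield O(freeze_account).
No premise or chain of K-axiom applications forces O(freeze_account), and none forces O(~freeze_account). So freeze_account is neither obligatory nor forbidden under these norms.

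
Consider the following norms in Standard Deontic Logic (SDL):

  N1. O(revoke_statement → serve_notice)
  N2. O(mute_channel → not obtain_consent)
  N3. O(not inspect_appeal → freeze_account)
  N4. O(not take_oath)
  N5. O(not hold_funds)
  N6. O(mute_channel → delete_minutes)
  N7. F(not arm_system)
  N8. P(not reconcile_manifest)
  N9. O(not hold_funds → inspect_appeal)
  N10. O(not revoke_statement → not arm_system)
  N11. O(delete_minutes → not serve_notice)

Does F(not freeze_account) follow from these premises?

No

Premise 3 is O(not inspect_appeal → freeze_account), but O(not inspect_appeal) is not derivable from the premises, so it does not yield O(freeze_account).
No other premise forces O(freeze_account). An ideal world satisfying every premise can still have not freeze_account true, so F(not freeze_account) is not derivable.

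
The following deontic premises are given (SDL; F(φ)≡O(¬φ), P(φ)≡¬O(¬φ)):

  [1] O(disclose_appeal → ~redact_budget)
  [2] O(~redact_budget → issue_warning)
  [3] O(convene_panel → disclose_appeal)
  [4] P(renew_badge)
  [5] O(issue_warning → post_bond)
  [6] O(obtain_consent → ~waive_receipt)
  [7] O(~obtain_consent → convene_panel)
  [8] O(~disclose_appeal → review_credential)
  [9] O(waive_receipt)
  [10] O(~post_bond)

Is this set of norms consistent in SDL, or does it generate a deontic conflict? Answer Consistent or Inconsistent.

Inconsistent

Premise 9 states O(waive_receipt) outright.
Premise 6, O(obtain_consent → ~waive_receipt), contraposes to O(waive_receipt → ~obtain_consent); with O(waive_receipt) we get O(~obtain_consent).
Applying K to premise 7 (O(~obtain_consent → convene_panel)) and O(~obtain_consent) yields O(convene_panel).
With premise 3, O(convene_panel → disclose_appeal), the K-axiom yields O(disclose_appeal).
Premise 1 is O(disclose_appeal → ~redact_budget); since O(disclose_appeal), deontic closure gives O(~redact_budget).
Applying K to premise 2 (O(~redact_budget → issue_warning)) and O(~redact_budget) yields O(issue_warning).
With premise 5, O(issue_warning → post_bond), the K-axiom yields O(post_bond).
But premise 10 directly asserts O(~post_bond).
We now have both O(post_bond) and O(~post_bond) — post_bond is simultaneously obligatory and forbidden, violating the D-axiom.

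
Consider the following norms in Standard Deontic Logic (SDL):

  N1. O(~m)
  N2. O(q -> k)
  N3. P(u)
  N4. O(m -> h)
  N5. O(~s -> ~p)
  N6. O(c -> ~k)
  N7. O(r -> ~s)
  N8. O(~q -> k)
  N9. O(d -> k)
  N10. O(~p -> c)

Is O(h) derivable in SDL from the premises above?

Premise 4 is O(m -> h), but O(m) is not derivable from the premises, so it does not yield O(h).
No other premise forces O(h). An ideal world satisfying every premise can still have h false, so O(h) is not derivable.

No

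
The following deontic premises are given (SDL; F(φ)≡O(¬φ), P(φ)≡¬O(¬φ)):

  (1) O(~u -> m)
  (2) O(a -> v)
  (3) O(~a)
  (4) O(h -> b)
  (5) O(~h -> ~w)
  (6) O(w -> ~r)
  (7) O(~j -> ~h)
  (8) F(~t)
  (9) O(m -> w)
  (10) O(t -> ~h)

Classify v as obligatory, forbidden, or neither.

Premise 2 is O(a -> v), but O(a) is not derivable from the premises, so it does not yield O(v).
No premise or chain of K-axiom applications forces O(v), and none forces O(~v). So v is neither obligatory nor forbidden under these norms.

Neither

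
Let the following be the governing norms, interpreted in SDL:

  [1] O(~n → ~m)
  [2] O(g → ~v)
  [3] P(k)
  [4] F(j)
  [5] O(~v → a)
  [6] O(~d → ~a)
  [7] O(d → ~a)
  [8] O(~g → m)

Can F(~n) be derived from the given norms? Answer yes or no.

Yes

By case analysis on d: premise 7 gives O(d → ~a) and premise 6 gives O(~d → ~a), so O(~a) either way.
Premise 5, O(~v → a), contraposes to O(~a → v); with O(~a) we get O(v).
Premise 2, O(g → ~v), contraposes to O(v → ~g); with O(v) we get O(~g).
From O(~g) and premise 8, O(~g → m), we obtain O(m).
Premise 1, O(~n → ~m), contraposes to O(m → n); with O(m) we get O(n).
Premises 3, 4 do not contribute to this derivation.
So O(n) holds, i.e. F(~n). The claim follows.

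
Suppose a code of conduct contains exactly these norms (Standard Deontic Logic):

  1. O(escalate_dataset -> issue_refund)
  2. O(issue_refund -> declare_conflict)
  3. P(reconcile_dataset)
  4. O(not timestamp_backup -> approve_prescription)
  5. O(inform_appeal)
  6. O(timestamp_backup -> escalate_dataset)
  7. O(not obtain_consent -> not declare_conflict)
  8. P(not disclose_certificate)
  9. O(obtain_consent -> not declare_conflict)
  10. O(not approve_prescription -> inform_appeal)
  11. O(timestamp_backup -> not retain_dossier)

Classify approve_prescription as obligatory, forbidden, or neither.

Premises 7 and 9 are O(not obtain_consent -> not declare_conflict) and O(obtain_consent -> not declare_conflict); every ideal world satisfies not obtain_consent or obtain_consent, so in either case not declare_conflict holds — hence O(not declare_conflict).
Premise 2, O(issue_refund -> declare_conflict), contraposes to O(not declare_conflict -> not issue_refund); with O(not declare_conflict) we get O(not issue_refund).
The contrapositive of premise 1 (O(escalate_dataset -> issue_refund)) is O(not issue_refund -> not escalate_dataset), and O(not issue_refund) is already established, so O(not escalate_dataset).
Premise 6 is O(timestamp_backup -> escalate_dataset); contrapositively O(not escalate_dataset -> not timestamp_backup). Since O(not escalate_dataset) holds, K gives O(not timestamp_backup).
With premise 4, O(not timestamp_backup -> approve_prescription), the K-axiom yields O(approve_prescription).
Premises 3, 5, 8, 10, 11 do not contribute to this derivation.
Hence approve_prescription is obligatory.

Obligatory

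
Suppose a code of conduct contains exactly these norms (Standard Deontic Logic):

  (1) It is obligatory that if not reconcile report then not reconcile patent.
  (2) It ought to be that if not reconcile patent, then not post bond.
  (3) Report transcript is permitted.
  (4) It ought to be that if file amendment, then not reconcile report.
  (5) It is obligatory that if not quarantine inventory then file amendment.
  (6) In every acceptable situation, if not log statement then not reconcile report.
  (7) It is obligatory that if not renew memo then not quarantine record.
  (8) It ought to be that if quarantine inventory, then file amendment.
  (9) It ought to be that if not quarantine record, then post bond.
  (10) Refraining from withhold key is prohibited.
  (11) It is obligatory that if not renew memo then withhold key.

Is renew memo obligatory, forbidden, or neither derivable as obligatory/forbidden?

By case analysis on quarantine_inventory: premise 8 gives O(quarantine_inventory → file_amendment) and premise 5 gives O(¬quarantine_inventory → file_amendment), so O(file_amendment) either way.
Premise 4 is O(file_amendment → ¬reconcile_report); since O(file_amendment), deontic closure gives O(¬reconcile_report).
Applying K to premise 1 (O(¬reconcile_report → ¬reconcile_patent)) and O(¬reconcile_report) yields O(¬reconcile_patent).
With premise 2, O(¬reconcile_patent → ¬post_bond), the K-axiom yields O(¬post_bond).
Premise 9, O(¬quarantine_record → post_bond), contraposes to O(¬post_bond → quarantine_record); with O(¬post_bond) we get O(quarantine_record).
Premise 7 is O(¬renew_memo → ¬quarantine_record); contrapositively O(quarantine_record → renew_memo). Since O(quarantine_record) holds, K gives O(renew_memo).
Premises 3, 6, 10, 11 do not contribute to this derivation.
Hence renew_memo is obligatory.

Obligatory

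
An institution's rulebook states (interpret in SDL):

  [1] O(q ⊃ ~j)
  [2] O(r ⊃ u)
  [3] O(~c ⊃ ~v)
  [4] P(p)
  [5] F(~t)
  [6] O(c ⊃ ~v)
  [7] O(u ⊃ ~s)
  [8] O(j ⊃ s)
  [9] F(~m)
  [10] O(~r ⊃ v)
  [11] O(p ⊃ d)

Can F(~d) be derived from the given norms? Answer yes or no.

Premise 11 is O(p ⊃ d), but O(p) is not derivable from the premises (the permission P(p) asserts only ~O(~p), not O(p)), so it does not yield O(d).
No other premise forces O(d). An ideal world satisfying every premise can still have ~d true, so F(~d) is not derivable.

No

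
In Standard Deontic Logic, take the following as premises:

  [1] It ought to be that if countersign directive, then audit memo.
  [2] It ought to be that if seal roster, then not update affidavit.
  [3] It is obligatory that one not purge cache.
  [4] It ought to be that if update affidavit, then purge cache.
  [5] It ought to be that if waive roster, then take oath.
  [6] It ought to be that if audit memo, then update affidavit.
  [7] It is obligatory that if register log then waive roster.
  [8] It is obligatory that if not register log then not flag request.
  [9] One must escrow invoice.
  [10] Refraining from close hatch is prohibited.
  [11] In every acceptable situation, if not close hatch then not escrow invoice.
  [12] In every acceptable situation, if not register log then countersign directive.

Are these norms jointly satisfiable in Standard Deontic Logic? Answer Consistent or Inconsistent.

Premise 11 is O(¬close_hatch → ¬escrow_invoice), but O(¬close_hatch) is not derivable from the premises, so it does not yield O(¬escrow_invoice).
So O(¬escrow_invoice) is not derivable, and the apparent clash with O(escrow_invoice) does not arise.
A world satisfying every obligation exists (e.g. audit_memo=false, close_hatch=true, countersign_directive=false, escrow_invoice=true, flag_request=false, purge_cache=false, register_log=true, seal_roster=false, take_oath=true, update_affidavit=false, waive_roster=true); no atom is both obligatory and forbidden, so the set is consistent.

Consistent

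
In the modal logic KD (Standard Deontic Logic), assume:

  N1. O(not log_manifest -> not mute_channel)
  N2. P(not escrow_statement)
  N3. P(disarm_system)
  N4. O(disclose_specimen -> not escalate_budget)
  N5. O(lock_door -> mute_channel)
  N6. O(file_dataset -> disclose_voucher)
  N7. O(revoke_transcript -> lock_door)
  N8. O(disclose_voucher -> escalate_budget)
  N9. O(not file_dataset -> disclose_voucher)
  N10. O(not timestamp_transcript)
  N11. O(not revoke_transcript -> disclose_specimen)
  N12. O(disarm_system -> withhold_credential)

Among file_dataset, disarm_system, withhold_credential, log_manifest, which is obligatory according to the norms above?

Premises 6 and 9 are O(file_dataset -> disclose_voucher) and O(not file_dataset -> disclose_voucher); every ideal world satisfies file_dataset or not file_dataset, so in either case disclose_voucher holds — hence O(disclose_voucher).
Applying K to premise 8 (O(disclose_voucher -> escalate_budget)) and O(disclose_voucher) yields O(escalate_budget).
The contrapositive of premise 4 (O(disclose_specimen -> not escalate_budget)) is O(escalate_budget -> not disclose_specimen), and O(escalate_budget) is already established, so O(not disclose_specimen).
The contrapositive of premise 11 (O(not revoke_transcript -> disclose_specimen)) is O(not disclose_specimen -> revoke_transcript), and O(not disclose_specimen) is already established, so O(revoke_transcript).
Premise 7 is O(revoke_transcript -> lock_door); since O(revoke_transcript), deontic closure gives O(lock_door).
With premise 5, O(lock_door -> mute_channel), the K-axiom yields O(mute_channel).
The contrapositive of premise 1 (O(not log_manifest -> not mute_channel)) is O(mute_channel -> log_manifest), and O(mute_channel) is already established, so O(log_manifest).
So O(log_manifest) holds — log_manifest is obligatory. None of the other listed options is made obligatory by any chain of premises.

log_manifest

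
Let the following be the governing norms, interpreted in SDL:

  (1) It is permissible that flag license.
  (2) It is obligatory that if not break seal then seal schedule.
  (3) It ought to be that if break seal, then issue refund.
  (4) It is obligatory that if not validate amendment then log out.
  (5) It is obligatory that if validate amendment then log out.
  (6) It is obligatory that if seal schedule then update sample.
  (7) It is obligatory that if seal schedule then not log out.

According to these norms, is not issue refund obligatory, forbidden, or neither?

Premises 4 and 5 cover both cases: O(¬validate_amendment → log_out) and O(validate_amendment → log_out). Since ¬validate_amendment ∨ validate_amendment is a tautology, O(log_out) follows.
The contrapositive of premise 7 (O(seal_schedule → ¬log_out)) is O(log_out → ¬seal_schedule), and O(log_out) is already established, so O(¬seal_schedule).
The contrapositive of premise 2 (O(¬break_seal → seal_schedule)) is O(¬seal_schedule → break_seal), and O(¬seal_schedule) is already established, so O(break_seal).
Applying K to premise 3 (O(break_seal → issue_refund)) and O(break_seal) yields O(issue_refund).
Premises 1, 6 do not contribute to this derivation.
Thus O(issue_refund), which is F(¬issue_refund): ¬issue_refund is forbidden.

Forbidden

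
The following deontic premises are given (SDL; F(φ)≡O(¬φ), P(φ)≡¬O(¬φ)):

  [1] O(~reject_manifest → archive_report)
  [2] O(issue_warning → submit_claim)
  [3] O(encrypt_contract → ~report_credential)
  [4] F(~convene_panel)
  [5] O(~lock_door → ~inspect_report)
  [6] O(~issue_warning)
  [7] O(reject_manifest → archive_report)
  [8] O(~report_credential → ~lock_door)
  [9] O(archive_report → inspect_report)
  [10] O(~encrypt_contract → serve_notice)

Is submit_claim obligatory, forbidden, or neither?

Neither

Premise 2 is O(issue_warning → submit_claim), but O(issue_warning) is not derivable from the premises, so it does not yield O(submit_claim).
No premise or chain of K-axiom applications forces O(submit_claim), and none forces O(~submit_claim). So submit_claim is neither obligatory nor forbidden under these norms.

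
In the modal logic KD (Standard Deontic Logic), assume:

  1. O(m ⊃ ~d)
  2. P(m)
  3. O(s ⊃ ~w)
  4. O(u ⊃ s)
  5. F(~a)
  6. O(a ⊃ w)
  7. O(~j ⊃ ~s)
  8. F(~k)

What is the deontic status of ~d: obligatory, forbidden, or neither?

Neither

Premise 1 is O(m ⊃ ~d), but O(m) is not derivable from the premises (the permission P(m) asserts only ~O(~m), not O(m)), so it does not yield O(~d).
No premise or chain of K-axiom applications forces O(~d), and none forces O(d). So ~d is neither obligatory nor forbidden under these norms.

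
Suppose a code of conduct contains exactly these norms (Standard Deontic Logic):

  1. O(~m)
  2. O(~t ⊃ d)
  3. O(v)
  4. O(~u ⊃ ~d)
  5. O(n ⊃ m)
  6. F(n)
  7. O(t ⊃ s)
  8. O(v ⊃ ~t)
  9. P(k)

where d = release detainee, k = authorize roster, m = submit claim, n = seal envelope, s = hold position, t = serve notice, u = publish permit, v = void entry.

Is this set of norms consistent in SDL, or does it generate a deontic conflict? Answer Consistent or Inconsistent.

Premise 5 is O(n ⊃ m), but O(n) is not derivable from the premises, so it does not yield O(m).
So O(m) is not derivable, and the apparent clash with O(~m) does not arise.
A world satisfying every obligation exists (e.g. d=true, k=false, m=false, n=false, s=false, t=false, u=true, v=true); no atom is both obligatory and forbidden, so the set is consistent.

Consistent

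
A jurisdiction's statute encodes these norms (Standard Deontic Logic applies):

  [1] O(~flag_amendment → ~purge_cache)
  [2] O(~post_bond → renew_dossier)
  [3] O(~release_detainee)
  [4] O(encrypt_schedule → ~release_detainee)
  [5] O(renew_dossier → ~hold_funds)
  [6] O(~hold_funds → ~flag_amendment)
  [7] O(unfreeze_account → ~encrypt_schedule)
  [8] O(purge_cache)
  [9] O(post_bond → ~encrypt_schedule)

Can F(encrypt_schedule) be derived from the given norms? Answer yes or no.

Yes

From premise 8 we have O(purge_cache).
Premise 1 is O(~flag_amendment → ~purge_cache); contrapositively O(purge_cache → flag_amendment). Since O(purge_cache) holds, K gives O(flag_amendment).
Premise 6, O(~hold_funds → ~flag_amendment), contraposes to O(flag_amendment → hold_funds); with O(flag_amendment) we get O(hold_funds).
Premise 5, O(renew_dossier → ~hold_funds), contraposes to O(hold_funds → ~renew_dossier); with O(hold_funds) we get O(~renew_dossier).
The contrapositive of premise 2 (O(~post_bond → renew_dossier)) is O(~renew_dossier → post_bond), and O(~renew_dossier) is already established, so O(post_bond).
With premise 9, O(post_bond → ~encrypt_schedule), the K-axiom yields O(~encrypt_schedule).
Premises 3, 4, 7 do not contribute to this derivation.
So O(~encrypt_schedule) holds, i.e. F(encrypt_schedule). The claim follows.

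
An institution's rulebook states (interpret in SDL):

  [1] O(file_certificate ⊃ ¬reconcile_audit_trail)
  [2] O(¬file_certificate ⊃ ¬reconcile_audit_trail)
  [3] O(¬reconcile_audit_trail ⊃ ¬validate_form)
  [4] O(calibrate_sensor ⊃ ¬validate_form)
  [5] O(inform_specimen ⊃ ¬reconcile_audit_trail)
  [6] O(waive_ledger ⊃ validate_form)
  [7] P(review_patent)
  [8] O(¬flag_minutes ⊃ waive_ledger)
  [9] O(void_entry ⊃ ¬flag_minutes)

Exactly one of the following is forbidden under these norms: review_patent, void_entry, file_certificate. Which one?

void_entry

Premises 1 and 2 cover both cases: O(file_certificate ⊃ ¬reconcile_audit_trail) and O(¬file_certificate ⊃ ¬reconcile_audit_trail). Since file_certificate ∨ ¬file_certificate is a tautology, O(¬reconcile_audit_trail) follows.
Applying K to premise 3 (O(¬reconcile_audit_trail ⊃ ¬validate_form)) and O(¬reconcile_audit_trail) yields O(¬validate_form).
The contrapositive of premise 6 (O(waive_ledger ⊃ validate_form)) is O(¬validate_form ⊃ ¬waive_ledger), and O(¬validate_form) is already established, so O(¬waive_ledger).
The contrapositive of premise 8 (O(¬flag_minutes ⊃ waive_ledger)) is O(¬waive_ledger ⊃ flag_minutes), and O(¬waive_ledger) is already established, so O(flag_minutes).
Premise 9, O(void_entry ⊃ ¬flag_minutes), contraposes to O(flag_minutes ⊃ ¬void_entry); with O(flag_minutes) we get O(¬void_entry).
So O(¬void_entry) holds, i.e. void_entry is forbidden. None of the other listed options is forbidden under the premises.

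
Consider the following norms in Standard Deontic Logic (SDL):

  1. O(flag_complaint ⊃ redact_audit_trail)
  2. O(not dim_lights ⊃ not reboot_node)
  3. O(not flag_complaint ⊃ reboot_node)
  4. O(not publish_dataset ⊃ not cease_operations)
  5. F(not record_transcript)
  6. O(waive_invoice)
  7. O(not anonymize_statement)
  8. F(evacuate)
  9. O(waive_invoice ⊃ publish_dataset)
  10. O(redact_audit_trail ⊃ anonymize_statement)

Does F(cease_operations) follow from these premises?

Premise 4 is O(not publish_dataset ⊃ not cease_operations), but O(not publish_dataset) is not derivable from the premises, so it does not yield O(not cease_operations).
No other premise forces O(not cease_operations). An ideal world satisfying every premise can still have cease_operations true, so F(cease_operations) is not derivable.

No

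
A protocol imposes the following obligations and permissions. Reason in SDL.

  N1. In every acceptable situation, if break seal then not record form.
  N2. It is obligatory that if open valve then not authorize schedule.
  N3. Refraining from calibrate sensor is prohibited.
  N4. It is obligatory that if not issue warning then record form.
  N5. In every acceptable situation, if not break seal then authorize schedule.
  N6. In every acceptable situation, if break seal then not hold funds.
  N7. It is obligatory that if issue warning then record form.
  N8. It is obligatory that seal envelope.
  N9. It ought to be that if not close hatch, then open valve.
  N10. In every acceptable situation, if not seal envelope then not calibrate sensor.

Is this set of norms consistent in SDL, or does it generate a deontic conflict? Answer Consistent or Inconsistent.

Premise 10 is O(¬seal_envelope → ¬calibrate_sensor), but O(¬seal_envelope) is not derivable from the premises, so it does not yield O(¬calibrate_sensor).
So O(¬calibrate_sensor) is not derivable, and the apparent clash with O(calibrate_sensor) does not arise.
A world satisfying every obligation exists (e.g. authorize_schedule=true, break_seal=false, calibrate_sensor=true, close_hatch=true, hold_funds=false, issue_warning=false, open_valve=false, record_form=true, seal_envelope=true); no atom is both obligatory and forbidden, so the set is consistent.

Consistent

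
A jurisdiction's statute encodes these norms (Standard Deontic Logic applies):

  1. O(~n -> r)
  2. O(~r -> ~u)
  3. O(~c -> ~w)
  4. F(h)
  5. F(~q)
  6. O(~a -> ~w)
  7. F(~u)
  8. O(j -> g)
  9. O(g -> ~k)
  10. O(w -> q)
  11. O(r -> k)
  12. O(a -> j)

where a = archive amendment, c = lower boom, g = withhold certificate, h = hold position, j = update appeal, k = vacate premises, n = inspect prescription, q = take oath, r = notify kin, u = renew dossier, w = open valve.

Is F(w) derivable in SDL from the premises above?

Yes

Premise 7 is F(~u), i.e. O(u).
The contrapositive of premise 2 (O(~r -> ~u)) is O(u -> r), and O(u) is already established, so O(r).
From O(r) and premise 11, O(r -> k), we obtain O(k).
Premise 9, O(g -> ~k), contraposes to O(k -> ~g); with O(k) we get O(~g).
Premise 8 is O(j -> g); contrapositively O(~g -> ~j). Since O(~g) holds, K gives O(~j).
Premise 12 is O(a -> j); contrapositively O(~j -> ~a). Since O(~j) holds, K gives O(~a).
From O(~a) and premise 6, O(~a -> ~w), we obtain O(~w).
Premises 1, 3, 4, 5, 10 do not contribute to this derivation.
So O(~w) holds, i.e. F(w). The claim follows.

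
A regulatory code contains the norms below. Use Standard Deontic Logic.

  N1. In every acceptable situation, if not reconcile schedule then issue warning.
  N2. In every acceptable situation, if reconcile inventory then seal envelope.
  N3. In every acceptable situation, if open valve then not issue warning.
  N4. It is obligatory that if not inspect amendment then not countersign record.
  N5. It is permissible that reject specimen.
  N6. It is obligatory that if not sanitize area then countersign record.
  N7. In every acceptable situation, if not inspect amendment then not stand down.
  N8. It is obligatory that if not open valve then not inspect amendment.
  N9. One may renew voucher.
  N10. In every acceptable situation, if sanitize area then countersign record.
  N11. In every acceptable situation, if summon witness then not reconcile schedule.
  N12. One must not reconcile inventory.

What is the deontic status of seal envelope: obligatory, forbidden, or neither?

Premise 2 is O(reconcile_inventory → seal_envelope), but O(reconcile_inventory) is not derivable from the premises, so it does not yield O(seal_envelope).
No premise or chain of K-axiom applications forces O(seal_envelope), and none forces O(¬seal_envelope). So seal_envelope is neither obligatory nor forbidden under these norms.

Neither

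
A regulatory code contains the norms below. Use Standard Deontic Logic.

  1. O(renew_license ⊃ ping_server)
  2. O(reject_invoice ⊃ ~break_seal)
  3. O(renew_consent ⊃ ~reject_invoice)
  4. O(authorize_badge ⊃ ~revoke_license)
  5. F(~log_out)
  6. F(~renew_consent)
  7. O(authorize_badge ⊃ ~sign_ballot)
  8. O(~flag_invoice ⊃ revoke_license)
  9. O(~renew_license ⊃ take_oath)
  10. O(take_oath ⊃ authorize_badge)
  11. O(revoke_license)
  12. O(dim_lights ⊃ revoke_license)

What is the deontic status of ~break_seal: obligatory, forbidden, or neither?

Neither

Premise 2 is O(reject_invoice ⊃ ~break_seal), but O(reject_invoice) is not derivable from the premises, so it does not yield O(~break_seal).
No premise or chain of K-axiom applications forces O(~break_seal), and none forces O(break_seal). So ~break_seal is neither obligatory nor forbidden under these norms.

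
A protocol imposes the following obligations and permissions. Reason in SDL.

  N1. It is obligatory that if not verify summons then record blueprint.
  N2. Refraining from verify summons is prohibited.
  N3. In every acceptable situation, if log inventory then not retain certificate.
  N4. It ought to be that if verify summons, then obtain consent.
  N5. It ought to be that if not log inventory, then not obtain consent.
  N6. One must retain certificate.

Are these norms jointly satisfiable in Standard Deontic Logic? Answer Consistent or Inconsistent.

Inconsistent

Premise 2, F(¬verify_summons), is equivalent to O(verify_summons).
Applying K to premise 4 (O(verify_summons → obtain_consent)) and O(verify_summons) yields O(obtain_consent).
The contrapositive of premise 5 (O(¬log_inventory → ¬obtain_consent)) is O(obtain_consent → log_inventory), and O(obtain_consent) is already established, so O(log_inventory).
From O(log_inventory) and premise 3, O(log_inventory → ¬retain_certificate), we obtain O(¬retain_certificate).
Yet premise 6 states O(retain_certificate).
We now have both O(¬retain_certificate) and O(retain_certificate) — retain_certificate is simultaneously obligatory and forbidden, violating the D-axiom.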